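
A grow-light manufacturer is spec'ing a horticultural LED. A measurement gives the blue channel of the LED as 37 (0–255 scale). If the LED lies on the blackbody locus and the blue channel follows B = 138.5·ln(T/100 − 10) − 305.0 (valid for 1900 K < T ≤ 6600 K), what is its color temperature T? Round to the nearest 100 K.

ln(t − 10) = (37 + 305.0) / 138.5 = 2.4693.
t − 10 = e^2.4693 = 11.814, so t = 21.814.
T = 100·t = 2181 K → 2200 K to the nearest 100 K.

2200 K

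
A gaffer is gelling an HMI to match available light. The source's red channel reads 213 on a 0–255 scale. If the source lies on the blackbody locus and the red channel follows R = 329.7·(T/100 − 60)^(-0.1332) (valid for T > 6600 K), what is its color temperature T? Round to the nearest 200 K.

(t − 60)^(-0.1332) = 213/329.7 = 0.64604.
t − 60 = 0.64604^(1/-0.1332) = 0.64604^(-7.508) = 26.575, so t = 86.575.
T = 100·t = 8657 K → 8600 K to the nearest 200 K.

8600 K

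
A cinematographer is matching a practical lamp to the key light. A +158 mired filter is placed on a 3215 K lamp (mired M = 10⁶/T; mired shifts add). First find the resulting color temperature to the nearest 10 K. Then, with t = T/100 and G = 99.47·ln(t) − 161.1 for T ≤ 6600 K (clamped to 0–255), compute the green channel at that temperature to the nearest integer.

143

M_in = 10⁶/3215 = 311.04; M_out = 311.04 + (+158) = 469.04.
T_out = 10⁶/469.04 = 2132.0 K → 2130 K; t = 21.3.
G = 99.47·ln 21.3 − 161.1 = 99.47·3.0587 − 161.1 = 143.150.
Rounded: 143.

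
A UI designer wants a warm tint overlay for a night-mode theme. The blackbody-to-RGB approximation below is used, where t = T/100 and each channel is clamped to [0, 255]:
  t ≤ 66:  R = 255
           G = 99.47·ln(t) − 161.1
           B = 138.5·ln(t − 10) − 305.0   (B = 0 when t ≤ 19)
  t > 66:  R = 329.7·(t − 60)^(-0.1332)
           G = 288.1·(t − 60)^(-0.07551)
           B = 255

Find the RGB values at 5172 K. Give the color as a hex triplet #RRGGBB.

#FFE7D4

t = 5172/100 = 51.72; the t ≤ 66 branch applies.
R = 255 by definition for t ≤ 66.
G = 99.47·ln 51.72 − 161.1 = 99.47·3.9458 − 161.1 = 231.393.
B = 138.5·ln(51.72 − 10) − 305.0 = 138.5·ln 41.72 − 305.0 = 138.5·3.7310 − 305.0 = 211.741.
Rounded: (255, 231, 212).
In hex: #FFE7D4.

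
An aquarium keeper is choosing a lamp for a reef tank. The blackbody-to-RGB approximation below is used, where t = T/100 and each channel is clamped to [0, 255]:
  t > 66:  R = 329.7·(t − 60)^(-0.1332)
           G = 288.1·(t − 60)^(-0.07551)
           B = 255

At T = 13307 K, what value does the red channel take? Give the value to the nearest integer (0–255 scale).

t = 13307/100 = 133.07; the t > 66 branch applies.
R = 329.7·(133.07 − 60)^(-0.1332) = 329.7·73.07^(-0.1332) = 329.7·0.56461 = 186.153.
Rounded: 186.

186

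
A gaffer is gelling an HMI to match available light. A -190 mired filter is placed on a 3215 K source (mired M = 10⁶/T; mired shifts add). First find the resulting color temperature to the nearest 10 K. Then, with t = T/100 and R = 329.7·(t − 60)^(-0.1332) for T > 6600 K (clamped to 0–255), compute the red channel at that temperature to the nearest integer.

218

M_in = 10⁶/3215 = 311.04; M_out = 311.04 + (-190) = 121.04.
T_out = 10⁶/121.04 = 8261.6 K → 8260 K; t = 82.6.
R = 329.7·(82.6 − 60)^(-0.1332) = 329.7·22.6^(-0.1332) = 329.7·0.66013 = 217.647.
Rounded: 218.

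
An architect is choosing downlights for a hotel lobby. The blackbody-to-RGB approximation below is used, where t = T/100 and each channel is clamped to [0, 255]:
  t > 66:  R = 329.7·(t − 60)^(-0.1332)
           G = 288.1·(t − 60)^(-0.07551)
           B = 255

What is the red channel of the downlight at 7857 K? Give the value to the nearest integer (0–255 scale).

t = 7857/100 = 78.57; the t > 66 branch applies.
R = 329.7·(78.57 − 60)^(-0.1332) = 329.7·18.57^(-0.1332) = 329.7·0.67763 = 223.415.
Rounded: 223.

223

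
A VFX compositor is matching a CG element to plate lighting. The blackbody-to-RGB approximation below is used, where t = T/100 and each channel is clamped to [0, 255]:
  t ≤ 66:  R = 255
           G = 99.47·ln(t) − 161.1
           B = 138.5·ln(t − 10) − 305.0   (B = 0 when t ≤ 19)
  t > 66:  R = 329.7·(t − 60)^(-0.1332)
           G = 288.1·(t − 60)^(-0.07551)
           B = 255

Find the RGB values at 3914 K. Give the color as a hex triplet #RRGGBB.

t = 3914/100 = 39.14; the t ≤ 66 branch applies.
R = 255 by definition for t ≤ 66.
G = 99.47·ln 39.14 − 161.1 = 99.47·3.6671 − 161.1 = 203.671.
B = 138.5·ln(39.14 − 10) − 305.0 = 138.5·ln 29.14 − 305.0 = 138.5·3.3721 − 305.0 = 162.037.
Rounded: (255, 204, 162).
In hex: #FFCCA2.

#FFCCA2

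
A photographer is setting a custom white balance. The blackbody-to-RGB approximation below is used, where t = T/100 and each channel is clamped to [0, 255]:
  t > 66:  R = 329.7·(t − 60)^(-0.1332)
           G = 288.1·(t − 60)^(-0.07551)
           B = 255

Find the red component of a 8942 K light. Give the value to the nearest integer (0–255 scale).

t = 8942/100 = 89.42; the t > 66 branch applies.
R = 329.7·(89.42 − 60)^(-0.1332) = 329.7·29.42^(-0.1332) = 329.7·0.63735 = 210.134.
Rounded: 210.

210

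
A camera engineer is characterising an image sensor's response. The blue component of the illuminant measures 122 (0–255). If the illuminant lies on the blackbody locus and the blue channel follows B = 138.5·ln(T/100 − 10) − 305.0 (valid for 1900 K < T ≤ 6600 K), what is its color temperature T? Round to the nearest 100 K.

ln(t − 10) = (122 + 305.0) / 138.5 = 3.0830.
t − 10 = e^3.0830 = 21.824, so t = 31.824.
T = 100·t = 3182 K → 3200 K to the nearest 100 K.

3200 K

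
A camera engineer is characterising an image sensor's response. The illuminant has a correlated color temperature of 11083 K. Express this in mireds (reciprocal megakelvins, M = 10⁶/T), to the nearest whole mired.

90 mireds

M = 10⁶ / 11083 = 90.228 → 90 mireds.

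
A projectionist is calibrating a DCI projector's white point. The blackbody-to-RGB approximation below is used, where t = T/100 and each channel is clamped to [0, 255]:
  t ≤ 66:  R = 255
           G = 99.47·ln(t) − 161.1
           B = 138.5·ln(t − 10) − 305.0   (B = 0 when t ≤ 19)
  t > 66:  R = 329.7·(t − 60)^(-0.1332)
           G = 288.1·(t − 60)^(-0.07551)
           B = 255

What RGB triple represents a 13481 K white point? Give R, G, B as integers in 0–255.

R=186, G=208, B=255

t = 13481/100 = 134.81; the t > 66 branch applies.
R = 329.7·(134.81 − 60)^(-0.1332) = 329.7·74.81^(-0.1332) = 329.7·0.56284 = 185.570.
G = 288.1·(134.81 − 60)^(-0.07551) = 288.1·74.81^(-0.07551) = 288.1·0.72193 = 207.989.
B = 255 by definition for t > 66.
Rounded: (186, 208, 255).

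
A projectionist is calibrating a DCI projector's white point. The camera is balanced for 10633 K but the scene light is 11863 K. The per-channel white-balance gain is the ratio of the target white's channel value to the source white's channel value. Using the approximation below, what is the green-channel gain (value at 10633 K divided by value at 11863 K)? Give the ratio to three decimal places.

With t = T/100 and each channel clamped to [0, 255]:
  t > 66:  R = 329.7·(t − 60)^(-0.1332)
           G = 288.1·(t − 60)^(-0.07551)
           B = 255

1.018

At 11863 K (t = 118.63):
  G = 288.1·(118.63 − 60)^(-0.07551) = 288.1·58.63^(-0.07551) = 288.1·0.73534 = 211.852.
At 10633 K (t = 106.33):
  G = 288.1·(106.33 − 60)^(-0.07551) = 288.1·46.33^(-0.07551) = 288.1·0.74853 = 215.652.
Gain = 215.652 / 211.852 = 1.0179 → 1.018.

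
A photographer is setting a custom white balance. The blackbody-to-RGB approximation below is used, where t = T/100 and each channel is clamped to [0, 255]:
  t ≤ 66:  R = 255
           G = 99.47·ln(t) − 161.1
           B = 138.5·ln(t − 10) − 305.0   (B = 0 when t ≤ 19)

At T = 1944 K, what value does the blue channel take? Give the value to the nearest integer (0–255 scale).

6

t = 1944/100 = 19.44; the t ≤ 66 branch applies.
B = 138.5·ln(19.44 − 10) − 305.0 = 138.5·ln 9.44 − 305.0 = 138.5·2.2450 − 305.0 = 5.926.
Rounded: 6.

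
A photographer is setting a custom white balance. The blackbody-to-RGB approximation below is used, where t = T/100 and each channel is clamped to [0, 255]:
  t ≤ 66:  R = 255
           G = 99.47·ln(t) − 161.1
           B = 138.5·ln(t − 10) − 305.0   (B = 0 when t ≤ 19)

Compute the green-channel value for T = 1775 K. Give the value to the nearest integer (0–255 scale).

t = 1775/100 = 17.75; the t ≤ 66 branch applies.
G = 99.47·ln 17.75 − 161.1 = 99.47·2.8764 − 161.1 = 125.014.
Rounded: 125.

125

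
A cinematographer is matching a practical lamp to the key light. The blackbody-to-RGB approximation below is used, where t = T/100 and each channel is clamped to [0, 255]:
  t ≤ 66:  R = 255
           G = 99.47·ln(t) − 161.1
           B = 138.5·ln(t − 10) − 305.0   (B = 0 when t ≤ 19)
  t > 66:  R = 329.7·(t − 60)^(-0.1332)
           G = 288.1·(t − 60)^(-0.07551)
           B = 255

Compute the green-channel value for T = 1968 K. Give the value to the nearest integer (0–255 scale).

135

t = 1968/100 = 19.68; the t ≤ 66 branch applies.
G = 99.47·ln 19.68 − 161.1 = 99.47·2.9796 − 161.1 = 135.281.
Rounded: 135.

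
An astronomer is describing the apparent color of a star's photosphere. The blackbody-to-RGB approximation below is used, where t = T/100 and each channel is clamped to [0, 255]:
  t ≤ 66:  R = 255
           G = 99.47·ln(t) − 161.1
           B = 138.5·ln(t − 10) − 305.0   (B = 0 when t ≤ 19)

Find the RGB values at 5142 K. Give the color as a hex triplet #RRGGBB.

t = 5142/100 = 51.42; the t ≤ 66 branch applies.
R = 255 by definition for t ≤ 66.
G = 99.47·ln 51.42 − 161.1 = 99.47·3.9400 − 161.1 = 230.815.
B = 138.5·ln(51.42 − 10) − 305.0 = 138.5·ln 41.42 − 305.0 = 138.5·3.7238 − 305.0 = 210.741.
Rounded: (255, 231, 211).
In hex: #FFE7D3.

#FFE7D3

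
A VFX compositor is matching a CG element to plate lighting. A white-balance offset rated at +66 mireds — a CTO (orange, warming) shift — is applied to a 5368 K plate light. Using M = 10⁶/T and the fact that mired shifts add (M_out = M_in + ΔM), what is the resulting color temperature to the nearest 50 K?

M_in = 10⁶/5368 = 186.29 mireds.
M_out = 186.29 + (+66) = 252.29 mireds.
T_out = 10⁶/252.29 = 3963.7 K → 3950 K.

3950 K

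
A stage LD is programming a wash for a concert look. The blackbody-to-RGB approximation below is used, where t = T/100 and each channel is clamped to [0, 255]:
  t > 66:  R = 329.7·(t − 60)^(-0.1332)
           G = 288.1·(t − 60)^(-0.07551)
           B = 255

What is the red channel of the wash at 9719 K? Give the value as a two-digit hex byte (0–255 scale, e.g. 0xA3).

t = 9719/100 = 97.19; the t > 66 branch applies.
R = 329.7·(97.19 − 60)^(-0.1332) = 329.7·37.19^(-0.1332) = 329.7·0.61776 = 203.675.
Rounded: 204; in hex, 0xCC.

0xCC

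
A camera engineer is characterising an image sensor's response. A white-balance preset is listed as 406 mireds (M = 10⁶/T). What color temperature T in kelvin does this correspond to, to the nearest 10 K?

T = 10⁶ / 406 = 2463.05 K → 2460 K.

2460 K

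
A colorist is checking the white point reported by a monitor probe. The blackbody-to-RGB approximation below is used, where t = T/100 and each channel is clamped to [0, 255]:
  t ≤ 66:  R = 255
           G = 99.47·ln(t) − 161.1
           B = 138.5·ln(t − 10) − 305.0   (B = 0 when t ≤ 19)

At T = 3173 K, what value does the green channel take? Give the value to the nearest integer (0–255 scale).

t = 3173/100 = 31.73; the t ≤ 66 branch applies.
G = 99.47·ln 31.73 − 161.1 = 99.47·3.4573 − 161.1 = 182.794.
Rounded: 183.

183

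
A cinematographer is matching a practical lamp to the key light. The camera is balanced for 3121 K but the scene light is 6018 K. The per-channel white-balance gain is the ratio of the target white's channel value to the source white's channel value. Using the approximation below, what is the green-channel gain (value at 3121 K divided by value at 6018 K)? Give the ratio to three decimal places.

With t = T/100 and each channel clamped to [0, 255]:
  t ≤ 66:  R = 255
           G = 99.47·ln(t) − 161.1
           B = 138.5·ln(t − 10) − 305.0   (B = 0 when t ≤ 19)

0.735

At 6018 K (t = 60.18):
  G = 99.47·ln 60.18 − 161.1 = 99.47·4.0973 − 161.1 = 246.462.
At 3121 K (t = 31.21):
  G = 99.47·ln 31.21 − 161.1 = 99.47·3.4407 − 161.1 = 181.150.
Gain = 181.150 / 246.462 = 0.7350 → 0.735.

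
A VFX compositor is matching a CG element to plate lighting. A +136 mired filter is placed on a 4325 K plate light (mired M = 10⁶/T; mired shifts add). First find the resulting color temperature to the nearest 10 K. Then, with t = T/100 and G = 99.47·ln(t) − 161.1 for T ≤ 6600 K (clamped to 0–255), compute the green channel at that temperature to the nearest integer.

167

M_in = 10⁶/4325 = 231.21; M_out = 231.21 + (+136) = 367.21.
T_out = 10⁶/367.21 = 2723.2 K → 2720 K; t = 27.2.
G = 99.47·ln 27.2 − 161.1 = 99.47·3.3032 − 161.1 = 167.471.
Rounded: 167.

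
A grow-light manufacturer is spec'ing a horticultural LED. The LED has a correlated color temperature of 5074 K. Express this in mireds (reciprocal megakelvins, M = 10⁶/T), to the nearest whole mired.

M = 10⁶ / 5074 = 197.083 → 197 mireds.

197 mireds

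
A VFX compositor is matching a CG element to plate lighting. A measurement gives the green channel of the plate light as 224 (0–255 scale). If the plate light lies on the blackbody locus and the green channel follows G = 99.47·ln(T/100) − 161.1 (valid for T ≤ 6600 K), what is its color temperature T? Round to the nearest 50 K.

4800 K

ln t = (224 + 161.1) / 99.47 = 3.8715.
t = e^3.8715 = 48.015.
T = 100·t = 4802 K → 4800 K to the nearest 50 K.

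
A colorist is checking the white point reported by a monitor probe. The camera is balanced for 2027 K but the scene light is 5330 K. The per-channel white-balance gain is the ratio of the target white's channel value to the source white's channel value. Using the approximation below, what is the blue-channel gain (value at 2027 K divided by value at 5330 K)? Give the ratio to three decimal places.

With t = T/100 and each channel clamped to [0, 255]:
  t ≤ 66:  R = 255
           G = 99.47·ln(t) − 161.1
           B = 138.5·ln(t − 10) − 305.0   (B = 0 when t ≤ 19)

0.081

At 5330 K (t = 53.3):
  B = 138.5·ln(53.3 − 10) − 305.0 = 138.5·ln 43.3 − 305.0 = 138.5·3.7682 − 305.0 = 216.889.
At 2027 K (t = 20.27):
  B = 138.5·ln(20.27 − 10) − 305.0 = 138.5·ln 10.27 − 305.0 = 138.5·2.3292 − 305.0 = 17.598.
Gain = 17.598 / 216.889 = 0.0811 → 0.081.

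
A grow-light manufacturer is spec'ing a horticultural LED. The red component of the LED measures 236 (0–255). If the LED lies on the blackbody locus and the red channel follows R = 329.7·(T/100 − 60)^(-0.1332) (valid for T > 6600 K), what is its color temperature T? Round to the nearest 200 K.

(t − 60)^(-0.1332) = 236/329.7 = 0.71580.
t − 60 = 0.71580^(1/-0.1332) = 0.71580^(-7.508) = 12.307, so t = 72.307.
T = 100·t = 7231 K → 7200 K to the nearest 200 K.

7200 K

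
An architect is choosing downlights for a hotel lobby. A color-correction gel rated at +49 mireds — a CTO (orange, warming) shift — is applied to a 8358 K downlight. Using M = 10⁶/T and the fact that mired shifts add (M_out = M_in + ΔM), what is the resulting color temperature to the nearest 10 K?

M_in = 10⁶/8358 = 119.65 mireds.
M_out = 119.65 + (+49) = 168.65 mireds.
T_out = 10⁶/168.65 = 5929.6 K → 5930 K.

5930 K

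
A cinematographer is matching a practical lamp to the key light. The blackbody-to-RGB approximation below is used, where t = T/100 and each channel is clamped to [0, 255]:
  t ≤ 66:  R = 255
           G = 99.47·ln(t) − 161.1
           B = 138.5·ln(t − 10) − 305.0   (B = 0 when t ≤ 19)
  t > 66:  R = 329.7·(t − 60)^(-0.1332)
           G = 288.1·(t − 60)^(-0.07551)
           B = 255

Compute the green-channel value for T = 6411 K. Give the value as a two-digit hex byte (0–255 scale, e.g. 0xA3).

t = 6411/100 = 64.11; the t ≤ 66 branch applies.
G = 99.47·ln 64.11 − 161.1 = 99.47·4.1606 − 161.1 = 252.755.
Rounded: 253; in hex, 0xFD.

0xFD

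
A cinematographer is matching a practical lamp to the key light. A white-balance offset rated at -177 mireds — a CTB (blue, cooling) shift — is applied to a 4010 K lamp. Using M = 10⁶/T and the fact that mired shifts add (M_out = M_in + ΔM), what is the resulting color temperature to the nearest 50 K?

M_in = 10⁶/4010 = 249.38 mireds.
M_out = 249.38 + (-177) = 72.38 mireds.
T_out = 10⁶/72.38 = 13816.6 K → 13800 K.

13800 K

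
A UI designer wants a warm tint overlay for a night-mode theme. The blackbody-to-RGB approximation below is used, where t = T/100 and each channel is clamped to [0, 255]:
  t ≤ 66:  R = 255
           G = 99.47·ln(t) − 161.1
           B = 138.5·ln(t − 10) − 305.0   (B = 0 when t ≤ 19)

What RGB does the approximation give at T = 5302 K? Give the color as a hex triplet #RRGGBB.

t = 5302/100 = 53.02; the t ≤ 66 branch applies.
R = 255 by definition for t ≤ 66.
G = 99.47·ln 53.02 − 161.1 = 99.47·3.9707 − 161.1 = 233.862.
B = 138.5·ln(53.02 − 10) − 305.0 = 138.5·ln 43.02 − 305.0 = 138.5·3.7617 − 305.0 = 215.991.
Rounded: (255, 234, 216).
In hex: #FFEAD8.

#FFEAD8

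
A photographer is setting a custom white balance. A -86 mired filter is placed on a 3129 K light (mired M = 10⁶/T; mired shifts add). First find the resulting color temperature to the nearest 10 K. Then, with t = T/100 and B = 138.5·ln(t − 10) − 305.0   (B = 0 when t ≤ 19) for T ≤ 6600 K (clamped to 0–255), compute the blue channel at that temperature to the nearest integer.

M_in = 10⁶/3129 = 319.59; M_out = 319.59 + (-86) = 233.59.
T_out = 10⁶/233.59 = 4281.0 K → 4280 K; t = 42.8.
B = 138.5·ln(42.8 − 10) − 305.0 = 138.5·ln 32.8 − 305.0 = 138.5·3.4904 − 305.0 = 178.424.
Rounded: 178.

178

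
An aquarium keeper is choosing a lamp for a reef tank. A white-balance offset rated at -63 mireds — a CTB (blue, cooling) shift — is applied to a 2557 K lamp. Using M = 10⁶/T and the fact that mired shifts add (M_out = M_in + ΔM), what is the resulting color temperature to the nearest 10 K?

3050 K

M_in = 10⁶/2557 = 391.08 mireds.
M_out = 391.08 + (-63) = 328.08 mireds.
T_out = 10⁶/328.08 = 3048.0 K → 3050 K.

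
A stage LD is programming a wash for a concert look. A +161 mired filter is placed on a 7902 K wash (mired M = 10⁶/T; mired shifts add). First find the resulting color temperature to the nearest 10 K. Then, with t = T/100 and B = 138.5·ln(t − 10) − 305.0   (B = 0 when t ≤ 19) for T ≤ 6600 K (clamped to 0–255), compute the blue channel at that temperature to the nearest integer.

140

M_in = 10⁶/7902 = 126.55; M_out = 126.55 + (+161) = 287.55.
T_out = 10⁶/287.55 = 3477.7 K → 3480 K; t = 34.8.
B = 138.5·ln(34.8 − 10) − 305.0 = 138.5·ln 24.8 − 305.0 = 138.5·3.2108 − 305.0 = 139.702.
Rounded: 140.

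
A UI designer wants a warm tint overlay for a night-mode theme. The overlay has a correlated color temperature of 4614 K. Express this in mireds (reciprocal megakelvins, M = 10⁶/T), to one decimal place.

216.7 mireds

M = 10⁶ / 4614 = 216.732 → 216.7 mireds.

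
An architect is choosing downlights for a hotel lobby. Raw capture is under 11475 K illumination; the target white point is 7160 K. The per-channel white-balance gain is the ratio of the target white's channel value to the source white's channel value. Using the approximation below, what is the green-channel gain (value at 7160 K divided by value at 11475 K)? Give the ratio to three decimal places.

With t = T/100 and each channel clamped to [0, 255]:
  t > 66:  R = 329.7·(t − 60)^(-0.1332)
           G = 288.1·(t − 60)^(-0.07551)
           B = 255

1.124

At 11475 K (t = 114.75):
  G = 288.1·(114.75 − 60)^(-0.07551) = 288.1·54.75^(-0.07551) = 288.1·0.73915 = 212.950.
At 7160 K (t = 71.6):
  G = 288.1·(71.6 − 60)^(-0.07551) = 288.1·11.6^(-0.07551) = 288.1·0.83104 = 239.423.
Gain = 239.423 / 212.950 = 1.1243 → 1.124.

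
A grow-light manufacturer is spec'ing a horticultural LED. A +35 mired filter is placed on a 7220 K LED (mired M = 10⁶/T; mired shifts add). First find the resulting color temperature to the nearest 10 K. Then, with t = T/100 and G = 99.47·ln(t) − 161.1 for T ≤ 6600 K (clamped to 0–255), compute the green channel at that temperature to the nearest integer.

M_in = 10⁶/7220 = 138.50; M_out = 138.50 + (+35) = 173.50.
T_out = 10⁶/173.50 = 5763.6 K → 5760 K; t = 57.6.
G = 99.47·ln 57.6 − 161.1 = 99.47·4.0535 − 161.1 = 242.104.
Rounded: 242.

242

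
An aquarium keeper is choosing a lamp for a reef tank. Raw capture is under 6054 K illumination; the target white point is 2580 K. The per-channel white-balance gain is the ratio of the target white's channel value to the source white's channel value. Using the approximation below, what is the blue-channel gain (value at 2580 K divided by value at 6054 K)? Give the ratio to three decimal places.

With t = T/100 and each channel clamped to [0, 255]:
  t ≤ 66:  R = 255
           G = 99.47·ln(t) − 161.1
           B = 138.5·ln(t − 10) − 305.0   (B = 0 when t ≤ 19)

At 6054 K (t = 60.54):
  B = 138.5·ln(60.54 − 10) − 305.0 = 138.5·ln 50.54 − 305.0 = 138.5·3.9228 − 305.0 = 238.303.
At 2580 K (t = 25.8):
  B = 138.5·ln(25.8 − 10) − 305.0 = 138.5·ln 15.8 − 305.0 = 138.5·2.7600 − 305.0 = 77.261.
Gain = 77.261 / 238.303 = 0.3242 → 0.324.

0.324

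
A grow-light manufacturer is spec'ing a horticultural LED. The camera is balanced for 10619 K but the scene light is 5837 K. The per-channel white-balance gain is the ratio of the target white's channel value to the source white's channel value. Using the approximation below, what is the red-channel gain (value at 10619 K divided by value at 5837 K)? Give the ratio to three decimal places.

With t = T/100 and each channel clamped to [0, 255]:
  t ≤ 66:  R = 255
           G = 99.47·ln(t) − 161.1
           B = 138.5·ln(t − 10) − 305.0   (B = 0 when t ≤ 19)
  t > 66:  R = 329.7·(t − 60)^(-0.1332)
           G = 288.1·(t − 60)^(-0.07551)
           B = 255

At 5837 K (t = 58.37):
  R = 255 by definition for t ≤ 66.
At 10619 K (t = 106.19):
  R = 329.7·(106.19 − 60)^(-0.1332) = 329.7·46.19^(-0.1332) = 329.7·0.60018 = 197.880.
Gain = 197.880 / 255.000 = 0.7760 → 0.776.

0.776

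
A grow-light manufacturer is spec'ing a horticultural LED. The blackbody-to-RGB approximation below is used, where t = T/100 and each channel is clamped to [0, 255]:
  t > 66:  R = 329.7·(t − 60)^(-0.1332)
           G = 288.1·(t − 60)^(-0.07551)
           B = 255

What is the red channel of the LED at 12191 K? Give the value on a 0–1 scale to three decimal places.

t = 12191/100 = 121.91; the t > 66 branch applies.
R = 329.7·(121.91 − 60)^(-0.1332) = 329.7·61.91^(-0.1332) = 329.7·0.57721 = 190.308.
On a 0–1 scale: 190.308/255 = 0.7463 → 0.746.

0.746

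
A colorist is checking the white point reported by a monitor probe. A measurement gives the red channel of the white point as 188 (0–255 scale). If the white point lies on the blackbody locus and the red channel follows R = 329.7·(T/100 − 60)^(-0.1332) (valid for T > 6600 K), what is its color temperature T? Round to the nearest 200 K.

12800 K

(t − 60)^(-0.1332) = 188/329.7 = 0.57022.
t − 60 = 0.57022^(1/-0.1332) = 0.57022^(-7.508) = 67.848, so t = 127.848.
T = 100·t = 12785 K → 12800 K to the nearest 200 K.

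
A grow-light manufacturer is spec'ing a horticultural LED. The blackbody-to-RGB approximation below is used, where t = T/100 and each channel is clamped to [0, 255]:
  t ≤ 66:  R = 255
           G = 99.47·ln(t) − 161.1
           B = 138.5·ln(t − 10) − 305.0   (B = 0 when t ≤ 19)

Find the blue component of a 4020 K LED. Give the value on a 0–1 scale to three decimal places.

t = 4020/100 = 40.2; the t ≤ 66 branch applies.
B = 138.5·ln(40.2 − 10) − 305.0 = 138.5·ln 30.2 − 305.0 = 138.5·3.4078 − 305.0 = 166.986.
On a 0–1 scale: 166.986/255 = 0.6548 → 0.655.

0.655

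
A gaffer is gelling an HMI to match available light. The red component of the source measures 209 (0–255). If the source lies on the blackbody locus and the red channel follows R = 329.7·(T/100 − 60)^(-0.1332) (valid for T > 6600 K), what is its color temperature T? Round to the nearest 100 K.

(t − 60)^(-0.1332) = 209/329.7 = 0.63391.
t − 60 = 0.63391^(1/-0.1332) = 0.63391^(-7.508) = 30.639, so t = 90.639.
T = 100·t = 9064 K → 9100 K to the nearest 100 K.

9100 K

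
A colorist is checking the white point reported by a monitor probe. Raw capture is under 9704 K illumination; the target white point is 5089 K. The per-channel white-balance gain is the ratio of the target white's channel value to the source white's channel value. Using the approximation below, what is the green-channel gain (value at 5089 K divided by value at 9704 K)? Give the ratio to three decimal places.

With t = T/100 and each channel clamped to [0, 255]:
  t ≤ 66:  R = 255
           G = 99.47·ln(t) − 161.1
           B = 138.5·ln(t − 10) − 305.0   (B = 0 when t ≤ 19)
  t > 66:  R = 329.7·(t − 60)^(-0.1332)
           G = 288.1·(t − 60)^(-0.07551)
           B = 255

At 9704 K (t = 97.04):
  G = 288.1·(97.04 − 60)^(-0.07551) = 288.1·37.04^(-0.07551) = 288.1·0.76129 = 219.327.
At 5089 K (t = 50.89):
  G = 99.47·ln 50.89 − 161.1 = 99.47·3.9297 − 161.1 = 229.784.
Gain = 229.784 / 219.327 = 1.0477 → 1.048.

1.048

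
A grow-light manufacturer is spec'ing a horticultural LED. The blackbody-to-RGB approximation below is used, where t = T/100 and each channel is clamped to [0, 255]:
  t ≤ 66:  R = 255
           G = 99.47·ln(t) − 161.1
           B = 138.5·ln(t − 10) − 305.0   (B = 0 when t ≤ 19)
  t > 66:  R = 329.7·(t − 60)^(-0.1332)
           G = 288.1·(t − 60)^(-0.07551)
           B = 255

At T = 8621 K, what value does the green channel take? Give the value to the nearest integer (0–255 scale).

225

t = 8621/100 = 86.21; the t > 66 branch applies.
G = 288.1·(86.21 − 60)^(-0.07551) = 288.1·26.21^(-0.07551) = 288.1·0.78143 = 225.131.
Rounded: 225.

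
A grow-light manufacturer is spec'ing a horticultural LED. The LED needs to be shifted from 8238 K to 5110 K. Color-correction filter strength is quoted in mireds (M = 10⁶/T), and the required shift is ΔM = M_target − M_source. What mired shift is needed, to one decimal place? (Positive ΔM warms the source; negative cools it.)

M_source = 10⁶/8238 = 121.389; M_target = 10⁶/5110 = 195.695.
ΔM = 195.695 − 121.389 = 74.306 → +74.3 mireds, a warming shift.

+74.3 mireds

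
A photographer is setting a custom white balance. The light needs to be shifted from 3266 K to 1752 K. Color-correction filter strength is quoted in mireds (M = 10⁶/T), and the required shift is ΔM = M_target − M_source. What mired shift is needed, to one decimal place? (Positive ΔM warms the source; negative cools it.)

M_source = 10⁶/3266 = 306.185; M_target = 10⁶/1752 = 570.776.
ΔM = 570.776 − 306.185 = 264.591 → +264.6 mireds, a warming shift.

+264.6 mireds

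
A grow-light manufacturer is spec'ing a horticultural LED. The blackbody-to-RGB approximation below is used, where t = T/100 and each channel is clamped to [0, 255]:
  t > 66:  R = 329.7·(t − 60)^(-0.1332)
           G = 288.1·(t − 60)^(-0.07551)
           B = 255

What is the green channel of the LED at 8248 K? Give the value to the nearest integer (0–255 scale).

t = 8248/100 = 82.48; the t > 66 branch applies.
G = 288.1·(82.48 − 60)^(-0.07551) = 288.1·22.48^(-0.07551) = 288.1·0.79054 = 227.756.
Rounded: 228.

228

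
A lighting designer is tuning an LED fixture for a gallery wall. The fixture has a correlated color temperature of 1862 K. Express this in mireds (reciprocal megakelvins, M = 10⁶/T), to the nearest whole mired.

537 mireds

M = 10⁶ / 1862 = 537.057 → 537 mireds.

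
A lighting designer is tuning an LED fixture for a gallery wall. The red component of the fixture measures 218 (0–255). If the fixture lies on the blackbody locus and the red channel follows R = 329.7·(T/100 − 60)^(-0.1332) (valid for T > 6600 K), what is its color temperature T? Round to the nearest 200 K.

8200 K

(t − 60)^(-0.1332) = 218/329.7 = 0.66121.
t − 60 = 0.66121^(1/-0.1332) = 0.66121^(-7.508) = 22.326, so t = 82.326.
T = 100·t = 8233 K → 8200 K to the nearest 200 K.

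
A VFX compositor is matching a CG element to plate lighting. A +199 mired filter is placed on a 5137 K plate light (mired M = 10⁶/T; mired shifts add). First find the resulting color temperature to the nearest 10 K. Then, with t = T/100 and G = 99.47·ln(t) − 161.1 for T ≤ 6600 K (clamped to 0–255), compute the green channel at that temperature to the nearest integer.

161

M_in = 10⁶/5137 = 194.67; M_out = 194.67 + (+199) = 393.67.
T_out = 10⁶/393.67 = 2540.2 K → 2540 K; t = 25.4.
G = 99.47·ln 25.4 − 161.1 = 99.47·3.2347 − 161.1 = 160.661.
Rounded: 161.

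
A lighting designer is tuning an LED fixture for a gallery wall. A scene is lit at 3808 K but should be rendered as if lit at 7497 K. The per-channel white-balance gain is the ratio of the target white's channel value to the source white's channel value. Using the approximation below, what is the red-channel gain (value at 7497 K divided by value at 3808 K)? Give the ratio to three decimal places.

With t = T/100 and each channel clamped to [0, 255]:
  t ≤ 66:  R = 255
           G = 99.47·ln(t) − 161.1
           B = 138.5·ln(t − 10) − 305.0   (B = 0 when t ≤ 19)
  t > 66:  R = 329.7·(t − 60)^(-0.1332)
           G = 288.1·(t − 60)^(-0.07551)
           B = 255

0.902

At 3808 K (t = 38.08):
  R = 255 by definition for t ≤ 66.
At 7497 K (t = 74.97):
  R = 329.7·(74.97 − 60)^(-0.1332) = 329.7·14.97^(-0.1332) = 329.7·0.69737 = 229.921.
Gain = 229.921 / 255.000 = 0.9017 → 0.902.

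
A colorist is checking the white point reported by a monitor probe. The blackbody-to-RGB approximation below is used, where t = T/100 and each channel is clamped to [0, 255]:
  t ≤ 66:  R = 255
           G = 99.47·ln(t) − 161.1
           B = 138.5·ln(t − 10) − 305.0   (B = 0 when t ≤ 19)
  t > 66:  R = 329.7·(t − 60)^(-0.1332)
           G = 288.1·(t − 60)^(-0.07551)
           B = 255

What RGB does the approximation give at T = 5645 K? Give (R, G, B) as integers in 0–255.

t = 5645/100 = 56.45; the t ≤ 66 branch applies.
R = 255 by definition for t ≤ 66.
G = 99.47·ln 56.45 − 161.1 = 99.47·4.0334 − 161.1 = 240.098.
B = 138.5·ln(56.45 − 10) − 305.0 = 138.5·ln 46.45 − 305.0 = 138.5·3.8384 − 305.0 = 226.615.
Rounded: (255, 240, 227).

(255, 240, 227)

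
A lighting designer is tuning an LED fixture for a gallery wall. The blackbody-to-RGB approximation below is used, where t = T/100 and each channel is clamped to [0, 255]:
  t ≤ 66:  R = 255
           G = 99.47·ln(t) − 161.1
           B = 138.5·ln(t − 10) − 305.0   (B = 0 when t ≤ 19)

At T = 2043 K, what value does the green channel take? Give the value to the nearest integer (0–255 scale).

139

t = 2043/100 = 20.43; the t ≤ 66 branch applies.
G = 99.47·ln 20.43 − 161.1 = 99.47·3.0170 − 161.1 = 139.001.
Rounded: 139.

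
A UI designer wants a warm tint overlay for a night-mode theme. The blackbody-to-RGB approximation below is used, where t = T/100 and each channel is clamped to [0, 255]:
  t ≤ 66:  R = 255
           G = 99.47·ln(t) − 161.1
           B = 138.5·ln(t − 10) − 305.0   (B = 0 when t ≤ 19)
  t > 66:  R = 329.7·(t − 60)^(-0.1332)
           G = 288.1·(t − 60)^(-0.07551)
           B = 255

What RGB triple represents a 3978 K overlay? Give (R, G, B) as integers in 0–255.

t = 3978/100 = 39.78; the t ≤ 66 branch applies.
R = 255 by definition for t ≤ 66.
G = 99.47·ln 39.78 − 161.1 = 99.47·3.6834 − 161.1 = 205.284.
B = 138.5·ln(39.78 − 10) − 305.0 = 138.5·ln 29.78 − 305.0 = 138.5·3.3938 − 305.0 = 165.046.
Rounded: (255, 205, 165).

(255, 205, 165)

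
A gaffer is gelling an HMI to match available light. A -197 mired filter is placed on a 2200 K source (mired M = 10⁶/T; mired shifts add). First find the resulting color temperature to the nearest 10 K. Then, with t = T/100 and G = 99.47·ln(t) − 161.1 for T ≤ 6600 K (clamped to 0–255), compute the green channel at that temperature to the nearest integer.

203

M_in = 10⁶/2200 = 454.55; M_out = 454.55 + (-197) = 257.55.
T_out = 10⁶/257.55 = 3882.8 K → 3880 K; t = 38.8.
G = 99.47·ln 38.8 − 161.1 = 99.47·3.6584 − 161.1 = 202.803.
Rounded: 203.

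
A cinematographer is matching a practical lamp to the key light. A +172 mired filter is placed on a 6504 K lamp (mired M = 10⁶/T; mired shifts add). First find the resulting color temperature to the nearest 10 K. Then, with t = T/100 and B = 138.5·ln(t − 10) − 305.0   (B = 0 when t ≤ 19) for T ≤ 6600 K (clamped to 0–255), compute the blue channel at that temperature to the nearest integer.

M_in = 10⁶/6504 = 153.75; M_out = 153.75 + (+172) = 325.75.
T_out = 10⁶/325.75 = 3069.8 K → 3070 K; t = 30.7.
B = 138.5·ln(30.7 − 10) − 305.0 = 138.5·ln 20.7 − 305.0 = 138.5·3.0301 − 305.0 = 114.674.
Rounded: 115.

115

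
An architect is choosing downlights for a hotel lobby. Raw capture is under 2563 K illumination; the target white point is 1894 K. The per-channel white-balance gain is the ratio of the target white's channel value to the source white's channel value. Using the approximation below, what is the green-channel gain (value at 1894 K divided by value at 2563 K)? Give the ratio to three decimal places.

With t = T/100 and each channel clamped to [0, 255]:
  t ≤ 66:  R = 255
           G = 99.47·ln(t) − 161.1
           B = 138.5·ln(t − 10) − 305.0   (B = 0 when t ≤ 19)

0.814

At 2563 K (t = 25.63):
  G = 99.47·ln 25.63 − 161.1 = 99.47·3.2438 − 161.1 = 161.557.
At 1894 K (t = 18.94):
  G = 99.47·ln 18.94 − 161.1 = 99.47·2.9413 − 161.1 = 131.469.
Gain = 131.469 / 161.557 = 0.8138 → 0.814.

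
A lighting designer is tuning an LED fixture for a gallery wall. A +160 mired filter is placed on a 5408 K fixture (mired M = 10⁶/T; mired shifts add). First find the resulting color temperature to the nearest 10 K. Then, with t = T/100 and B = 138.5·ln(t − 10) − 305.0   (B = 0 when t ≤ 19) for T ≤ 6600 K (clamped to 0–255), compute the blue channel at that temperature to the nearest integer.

M_in = 10⁶/5408 = 184.91; M_out = 184.91 + (+160) = 344.91.
T_out = 10⁶/344.91 = 2899.3 K → 2900 K; t = 29.
B = 138.5·ln(29 − 10) − 305.0 = 138.5·ln 19 − 305.0 = 138.5·2.9444 − 305.0 = 102.805.
Rounded: 103.

103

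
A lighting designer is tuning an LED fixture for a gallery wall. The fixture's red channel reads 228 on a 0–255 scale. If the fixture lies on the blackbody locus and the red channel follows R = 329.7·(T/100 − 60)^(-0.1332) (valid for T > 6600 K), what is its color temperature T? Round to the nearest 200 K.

(t − 60)^(-0.1332) = 228/329.7 = 0.69154.
t − 60 = 0.69154^(1/-0.1332) = 0.69154^(-7.508) = 15.943, so t = 75.943.
T = 100·t = 7594 K → 7600 K to the nearest 200 K.

7600 K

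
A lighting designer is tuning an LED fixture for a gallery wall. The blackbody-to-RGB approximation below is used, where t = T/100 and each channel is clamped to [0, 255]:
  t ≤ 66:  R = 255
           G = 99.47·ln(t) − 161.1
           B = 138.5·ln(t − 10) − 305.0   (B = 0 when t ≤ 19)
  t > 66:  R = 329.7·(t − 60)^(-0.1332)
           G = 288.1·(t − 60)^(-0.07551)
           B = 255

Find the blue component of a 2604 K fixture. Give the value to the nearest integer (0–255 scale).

t = 2604/100 = 26.04; the t ≤ 66 branch applies.
B = 138.5·ln(26.04 − 10) − 305.0 = 138.5·ln 16.04 − 305.0 = 138.5·2.7751 − 305.0 = 79.349.
Rounded: 79.

79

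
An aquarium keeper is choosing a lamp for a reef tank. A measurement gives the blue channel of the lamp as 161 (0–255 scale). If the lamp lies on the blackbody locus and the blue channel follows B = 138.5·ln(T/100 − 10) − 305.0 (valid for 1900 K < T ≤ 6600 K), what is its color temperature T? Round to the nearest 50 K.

3900 K

ln(t − 10) = (161 + 305.0) / 138.5 = 3.3646.
t − 10 = e^3.3646 = 28.923, so t = 38.923.
T = 100·t = 3892 K → 3900 K to the nearest 50 K.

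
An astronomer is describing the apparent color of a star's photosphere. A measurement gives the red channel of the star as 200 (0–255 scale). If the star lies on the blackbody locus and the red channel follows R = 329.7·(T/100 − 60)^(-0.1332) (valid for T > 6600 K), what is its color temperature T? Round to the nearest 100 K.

10300 K

(t − 60)^(-0.1332) = 200/329.7 = 0.60661.
t − 60 = 0.60661^(1/-0.1332) = 0.60661^(-7.508) = 42.638, so t = 102.638.
T = 100·t = 10264 K → 10300 K to the nearest 100 K.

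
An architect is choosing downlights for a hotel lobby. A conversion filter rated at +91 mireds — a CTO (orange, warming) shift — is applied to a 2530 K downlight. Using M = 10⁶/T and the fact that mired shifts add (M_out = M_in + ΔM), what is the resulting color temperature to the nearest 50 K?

M_in = 10⁶/2530 = 395.26 mireds.
M_out = 395.26 + (+91) = 486.26 mireds.
T_out = 10⁶/486.26 = 2056.5 K → 2050 K.

2050 K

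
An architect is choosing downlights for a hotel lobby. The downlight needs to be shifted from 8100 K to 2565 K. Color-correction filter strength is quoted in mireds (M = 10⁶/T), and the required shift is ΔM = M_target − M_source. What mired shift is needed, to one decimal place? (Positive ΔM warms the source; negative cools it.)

+266.4 mireds

M_source = 10⁶/8100 = 123.457; M_target = 10⁶/2565 = 389.864.
ΔM = 389.864 − 123.457 = 266.407 → +266.4 mireds, a warming shift.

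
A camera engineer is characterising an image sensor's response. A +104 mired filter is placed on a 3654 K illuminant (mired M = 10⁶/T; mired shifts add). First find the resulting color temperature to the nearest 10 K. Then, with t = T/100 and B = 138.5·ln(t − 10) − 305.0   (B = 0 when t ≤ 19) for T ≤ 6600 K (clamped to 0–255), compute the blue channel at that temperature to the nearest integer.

M_in = 10⁶/3654 = 273.67; M_out = 273.67 + (+104) = 377.67.
T_out = 10⁶/377.67 = 2647.8 K → 2650 K; t = 26.5.
B = 138.5·ln(26.5 − 10) − 305.0 = 138.5·ln 16.5 − 305.0 = 138.5·2.8034 − 305.0 = 83.265.
Rounded: 83.

83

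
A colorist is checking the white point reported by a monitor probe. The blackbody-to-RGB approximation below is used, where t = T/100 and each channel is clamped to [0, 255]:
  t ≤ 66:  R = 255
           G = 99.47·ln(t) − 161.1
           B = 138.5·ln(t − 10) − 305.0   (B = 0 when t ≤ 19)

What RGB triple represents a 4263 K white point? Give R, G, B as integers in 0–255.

R=255, G=212, B=178

t = 4263/100 = 42.63; the t ≤ 66 branch applies.
R = 255 by definition for t ≤ 66.
G = 99.47·ln 42.63 − 161.1 = 99.47·3.7526 − 161.1 = 212.167.
B = 138.5·ln(42.63 − 10) − 305.0 = 138.5·ln 32.63 − 305.0 = 138.5·3.4852 − 305.0 = 177.705.
Rounded: (255, 212, 178).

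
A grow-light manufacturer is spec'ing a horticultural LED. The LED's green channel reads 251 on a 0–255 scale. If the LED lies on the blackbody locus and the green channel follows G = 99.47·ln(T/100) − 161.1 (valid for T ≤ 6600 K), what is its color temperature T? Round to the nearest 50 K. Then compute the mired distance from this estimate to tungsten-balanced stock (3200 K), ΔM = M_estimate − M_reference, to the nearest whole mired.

-154 mireds

ln t = (251 + 161.1) / 99.47 = 4.1430.
t = e^4.1430 = 62.989.
T = 100·t = 6299 K → 6300 K to the nearest 50 K.
M_estimate = 10⁶/6300 = 158.73; M_reference = 10⁶/3200 = 312.50.
ΔM = 158.73 − 312.50 = -153.77 → -154 mireds.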